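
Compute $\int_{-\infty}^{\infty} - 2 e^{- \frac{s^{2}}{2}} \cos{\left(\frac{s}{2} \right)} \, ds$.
$- \frac{2 \sqrt{2} \sqrt{\pi}}{e^{\frac{1}{8}}}$

Define $I(b) = \int_{-\infty}^{\infty} - 2 e^{- \frac{s^{2}}{2}} \cos{\left(b s \right)} \, ds$.

Differentiating under the integral sign,
$$I'(b) = \int_{-\infty}^{\infty} 2 s e^{- \frac{s^{2}}{2}} \sin{\left(b s \right)} \, ds.$$

Integrate $\int_{-\infty}^{\infty} s \sin(b s)\, e^{- \frac{s^{2}}{2}}\, ds$ by parts with $u = \sin(b s)$ and $dv = s\, e^{- \frac{s^{2}}{2}}\, ds$, giving $v = - e^{- \frac{s^{2}}{2}}$. The boundary term vanishes and
$$\int_{-\infty}^{\infty} s \sin(b s)\, e^{- \frac{s^{2}}{2}}\, ds = b \int_{-\infty}^{\infty} \cos(b s)\, e^{- \frac{s^{2}}{2}}\, ds,$$
so $I'(b) = - b\, I(b)$.

This is a separable first-order ODE; solving with the initial condition $I(0) = \int_{-\infty}^{\infty} - 2 e^{- \frac{s^{2}}{2}}\,ds = - 2 \sqrt{2} \sqrt{\pi}$ gives
$$I(b) = - 2 \sqrt{2} \sqrt{\pi} e^{- \frac{b^{2}}{2}}.$$

Setting $b = \frac{1}{2}$:
$$I = - \frac{2 \sqrt{2} \sqrt{\pi}}{e^{\frac{1}{8}}}.$$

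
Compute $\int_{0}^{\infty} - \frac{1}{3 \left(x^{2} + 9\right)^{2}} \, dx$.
$- \frac{\pi}{324}$

Begin with the known result
$$J(a) = \int_{0}^{\infty} - \frac{1}{3 \left(a^{2} + x^{2}\right)} \, dx = - \frac{\pi}{6 a}.$$

Differentiating under the integral sign with respect to $a$,
$$\frac{dJ}{da} = \int_{0}^{\infty} \frac{2 a}{3 \left(a^{2} + x^{2}\right)^{2}} \, dx = \frac{\pi}{6 a^{2}},$$
so $\int_{0}^{\infty} - \frac{1}{3 \left(a^{2} + x^{2}\right)^{2}} \, dx = - \frac{\pi}{12 a^{3}}$.

Setting $a = 3$:
$$I = - \frac{\pi}{324}.$$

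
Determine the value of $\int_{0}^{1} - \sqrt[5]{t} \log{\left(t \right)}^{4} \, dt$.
$- \frac{3125}{324}$

Consider the simpler parametrised integral
$$J(a) = \int_{0}^{1} - t^{a} \, dt = - \frac{1}{a + 1}.$$

Differentiating under the integral sign brings down a factor of $\ln t$:
$$\frac{dJ}{da} = \int_{0}^{1} - t^{a} \log{\left(t \right)} \, dt = \frac{1}{\left(a + 1\right)^{2}}.$$

Repeating $4$ times in total — each differentiation brings down another $\ln t$ — gives
$$\frac{d^{4}J}{da^{4}} = \int_{0}^{1} - t^{a} \log{\left(t \right)}^{4} \, dt = - \frac{24}{\left(a + 1\right)^{5}},$$
and the integrand here is exactly the target integrand, so $I = - \frac{24}{\left(a + 1\right)^{5}}$.

Setting $a = \frac{1}{5}$:
$$I = - \frac{3125}{324}.$$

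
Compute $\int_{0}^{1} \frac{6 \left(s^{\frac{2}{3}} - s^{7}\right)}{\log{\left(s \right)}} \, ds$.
$\log{\left(\frac{15625}{191102976} \right)}$

Replace the exponent $\frac{2}{3}$ by a parameter $a$: let $I(a) = \int_{0}^{1} \frac{6 \left(- s^{7} + s^{a}\right)}{\log{\left(s \right)}} \, ds$.

Since $\dfrac{\partial}{\partial a}\,s^{a} = s^{a} \ln s$, the $\ln s$ in the denominator cancels and
$$\frac{dI}{da} = \int_{0}^{1} 6 s^{a} \, ds = 6 \left[\frac{s^{a+1}}{a+1}\right]_0^1 = \frac{6}{a + 1}.$$

Integrating with respect to $a$ gives $I(a) = \log{\left(\frac{\left(a + 1\right)^{6}}{262144} \right)} + C$.

At $a = 7$ the integrand is identically $0$, so $I(7) = 0$. The closed form gives $0$, hence $C = 0$.

Setting $a = \frac{2}{3}$:
$$I = \log{\left(\frac{15625}{191102976} \right)}.$$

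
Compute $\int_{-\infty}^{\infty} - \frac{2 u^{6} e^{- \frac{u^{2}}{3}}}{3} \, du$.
$- \frac{135 \sqrt{3} \sqrt{\pi}}{4}$

Begin with the known integral
$$J(a) = \int_{-\infty}^{\infty} - \frac{2 e^{- a u^{2}}}{3} \, du = - \frac{2 \sqrt{\pi}}{3 \sqrt{a}}.$$

Differentiating under the integral sign brings down a factor of $(-u^2)$:
$$\frac{dJ}{da} = \int_{-\infty}^{\infty} \frac{2 u^{2} e^{- a u^{2}}}{3} \, du = \frac{\sqrt{\pi}}{3 a^{\frac{3}{2}}}.$$

Repeating $3$ times in total — each differentiation brings down another $(-u^2)$ — gives
$$\frac{d^{3}J}{da^{3}} = \int_{-\infty}^{\infty} \frac{2 u^{6} e^{- a u^{2}}}{3} \, du = \frac{5 \sqrt{\pi}}{4 a^{\frac{7}{2}}},$$
and the integrand here is $(-1)^{3}$ times the target integrand, so $I = (-1)^{3}\,\frac{d^{3}J}{da^{3}} = - \frac{5 \sqrt{\pi}}{4 a^{\frac{7}{2}}}$.

Setting $a = \frac{1}{3}$:
$$I = - \frac{135 \sqrt{3} \sqrt{\pi}}{4}.$$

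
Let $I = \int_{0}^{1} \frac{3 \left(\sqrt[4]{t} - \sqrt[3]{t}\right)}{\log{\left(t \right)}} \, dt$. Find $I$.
$- \log{\left(\frac{4096}{3375} \right)}$

Consider the one-parameter family: let $I(a) = \int_{0}^{1} \frac{3 \left(\sqrt[4]{t} - t^{a}\right)}{\log{\left(t \right)}} \, dt$.

Since $\dfrac{\partial}{\partial a}\,t^{a} = t^{a} \ln t$, the $\ln t$ in the denominator cancels and
$$\frac{dI}{da} = \int_{0}^{1} -3 t^{a} \, dt = -3 \left[\frac{t^{a+1}}{a+1}\right]_0^1 = - \frac{3}{a + 1}.$$

Integrating with respect to $a$ gives $I(a) = - \log{\left(\frac{64 \left(a + 1\right)^{3}}{125} \right)} + C$.

At $a = \frac{1}{4}$ the integrand is identically $0$, so $I(\frac{1}{4}) = 0$. The closed form gives $0$, hence $C = 0$.

Setting $a = \frac{1}{3}$:
$$I = - \log{\left(\frac{4096}{3375} \right)}.$$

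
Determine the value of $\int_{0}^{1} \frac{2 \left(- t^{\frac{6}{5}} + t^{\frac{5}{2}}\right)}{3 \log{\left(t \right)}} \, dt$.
$- \frac{2 \log{\left(22 \right)}}{3} + \frac{2 \log{\left(35 \right)}}{3}$

Replace the exponent $\frac{5}{2}$ by a parameter $a$: let $I(a) = \int_{0}^{1} \frac{2 \left(- t^{\frac{6}{5}} + t^{a}\right)}{3 \log{\left(t \right)}} \, dt$.

Since $\dfrac{\partial}{\partial a}\,t^{a} = t^{a} \ln t$, the $\ln t$ in the denominator cancels and
$$\frac{dI}{da} = \int_{0}^{1} \frac{2}{3} t^{a} \, dt = \frac{2}{3} \left[\frac{t^{a+1}}{a+1}\right]_0^1 = \frac{2}{3 \left(a + 1\right)}.$$

Integrating with respect to $a$ gives $I(a) = \log{\left(\frac{\sqrt[3]{11} \cdot 5^{\frac{2}{3}} \left(a + 1\right)^{\frac{2}{3}}}{11} \right)} + C$.

At $a = \frac{6}{5}$ the integrand is identically $0$, so $I(\frac{6}{5}) = 0$. The closed form gives $0$, hence $C = 0$.

Setting $a = \frac{5}{2}$:
$$I = - \frac{2 \log{\left(22 \right)}}{3} + \frac{2 \log{\left(35 \right)}}{3}.$$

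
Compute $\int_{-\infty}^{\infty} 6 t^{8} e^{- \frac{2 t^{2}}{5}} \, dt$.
$\frac{196875 \sqrt{10} \sqrt{\pi}}{256}$

Consider the simpler parametrised integral
$$J(a) = \int_{-\infty}^{\infty} 6 e^{- a t^{2}} \, dt = \frac{6 \sqrt{\pi}}{\sqrt{a}}.$$

Differentiating under the integral sign brings down a factor of $(-t^2)$:
$$\frac{dJ}{da} = \int_{-\infty}^{\infty} - 6 t^{2} e^{- a t^{2}} \, dt = - \frac{3 \sqrt{\pi}}{a^{\frac{3}{2}}}.$$

Repeating $4$ times in total — each differentiation brings down another $(-t^2)$ — gives
$$\frac{d^{4}J}{da^{4}} = \int_{-\infty}^{\infty} 6 t^{8} e^{- a t^{2}} \, dt = \frac{315 \sqrt{\pi}}{8 a^{\frac{9}{2}}},$$
and the integrand here is exactly the target integrand, so $I = \frac{315 \sqrt{\pi}}{8 a^{\frac{9}{2}}}$.

Setting $a = \frac{2}{5}$:
$$I = \frac{196875 \sqrt{10} \sqrt{\pi}}{256}.$$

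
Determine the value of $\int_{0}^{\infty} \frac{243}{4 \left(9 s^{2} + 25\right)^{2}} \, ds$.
$\frac{81 \pi}{2000}$

Begin with the known result
$$J(a) = \int_{0}^{\infty} \frac{3}{4 \left(a^{2} + s^{2}\right)} \, ds = \frac{3 \pi}{8 a}.$$

Differentiating under the integral sign with respect to $a$,
$$\frac{dJ}{da} = \int_{0}^{\infty} - \frac{3 a}{2 \left(a^{2} + s^{2}\right)^{2}} \, ds = - \frac{3 \pi}{8 a^{2}},$$
so $\int_{0}^{\infty} \frac{3}{4 \left(a^{2} + s^{2}\right)^{2}} \, ds = \frac{3 \pi}{16 a^{3}}$.

Setting $a = \frac{5}{3}$:
$$I = \frac{81 \pi}{2000}.$$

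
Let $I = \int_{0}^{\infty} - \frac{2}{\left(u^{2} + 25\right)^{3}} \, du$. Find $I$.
$- \frac{3 \pi}{25000}$

Begin with the known result
$$J(a) = \int_{0}^{\infty} - \frac{2}{a^{2} + u^{2}} \, du = - \frac{\pi}{a}.$$

Differentiating under the integral sign with respect to $a$,
$$\frac{dJ}{da} = \int_{0}^{\infty} \frac{4 a}{\left(a^{2} + u^{2}\right)^{2}} \, du = \frac{\pi}{a^{2}},$$
so $\int_{0}^{\infty} - \frac{2}{\left(a^{2} + u^{2}\right)^{2}} \, du = - \frac{\pi}{2 a^{3}}$.

Repeating — each differentiation of $1/(u^2+a^2)^j$ produces $-2ja/(u^2+a^2)^{j+1}$ — and dividing through by $-2ja$ at each step yields, after $2$ differentiations in total,
$$\int_{0}^{\infty} - \frac{2}{\left(a^{2} + u^{2}\right)^{3}} \, du = - \frac{3 \pi}{8 a^{5}}.$$

Setting $a = 5$:
$$I = - \frac{3 \pi}{25000}.$$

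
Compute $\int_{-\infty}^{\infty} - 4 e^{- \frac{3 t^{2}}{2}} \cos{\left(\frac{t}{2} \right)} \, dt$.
$- \frac{4 \sqrt{6} \sqrt{\pi}}{3 e^{\frac{1}{24}}}$

Treat the cosine frequency as a parameter and define $I(b) = \int_{-\infty}^{\infty} - 4 e^{- \frac{3 t^{2}}{2}} \cos{\left(b t \right)} \, dt$.

Differentiating under the integral sign,
$$I'(b) = \int_{-\infty}^{\infty} 4 t e^{- \frac{3 t^{2}}{2}} \sin{\left(b t \right)} \, dt.$$

Integrate $\int_{-\infty}^{\infty} t \sin(b t)\, e^{- \frac{3 t^{2}}{2}}\, dt$ by parts with $u = \sin(b t)$ and $dv = t\, e^{- \frac{3 t^{2}}{2}}\, dt$, giving $v = - \frac{e^{- \frac{3 t^{2}}{2}}}{3}$. The boundary term vanishes and
$$\int_{-\infty}^{\infty} t \sin(b t)\, e^{- \frac{3 t^{2}}{2}}\, dt = \frac{b}{3} \int_{-\infty}^{\infty} \cos(b t)\, e^{- \frac{3 t^{2}}{2}}\, dt,$$
so $I'(b) = - \frac{b}{3}\, I(b)$.

This is a separable first-order ODE; solving with the initial condition $I(0) = \int_{-\infty}^{\infty} - 4 e^{- \frac{3 t^{2}}{2}}\,dt = - \frac{4 \sqrt{6} \sqrt{\pi}}{3}$ gives
$$I(b) = - \frac{4 \sqrt{6} \sqrt{\pi} e^{- \frac{b^{2}}{6}}}{3}.$$

Setting $b = \frac{1}{2}$:
$$I = - \frac{4 \sqrt{6} \sqrt{\pi}}{3 e^{\frac{1}{24}}}.$$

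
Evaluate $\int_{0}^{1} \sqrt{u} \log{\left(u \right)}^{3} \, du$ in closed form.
$- \frac{32}{27}$

Start from the elementary integral
$$J(a) = \int_{0}^{1} u^{a} \, du = \frac{1}{a + 1}.$$

Differentiating under the integral sign brings down a factor of $\ln u$:
$$\frac{dJ}{da} = \int_{0}^{1} u^{a} \log{\left(u \right)} \, du = - \frac{1}{\left(a + 1\right)^{2}}.$$

Repeating $3$ times in total — each differentiation brings down another $\ln u$ — gives
$$\frac{d^{3}J}{da^{3}} = \int_{0}^{1} u^{a} \log{\left(u \right)}^{3} \, du = - \frac{6}{\left(a + 1\right)^{4}},$$
and the integrand here is exactly the target integrand, so $I = - \frac{6}{\left(a + 1\right)^{4}}$.

Setting $a = \frac{1}{2}$:
$$I = - \frac{32}{27}.$$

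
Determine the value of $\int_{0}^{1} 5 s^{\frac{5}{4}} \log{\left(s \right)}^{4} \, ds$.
$\frac{40960}{19683}$

Start from the elementary integral
$$J(a) = \int_{0}^{1} 5 s^{a} \, ds = \frac{5}{a + 1}.$$

Differentiating under the integral sign brings down a factor of $\ln s$:
$$\frac{dJ}{da} = \int_{0}^{1} 5 s^{a} \log{\left(s \right)} \, ds = - \frac{5}{\left(a + 1\right)^{2}}.$$

Repeating $4$ times in total — each differentiation brings down another $\ln s$ — gives
$$\frac{d^{4}J}{da^{4}} = \int_{0}^{1} 5 s^{a} \log{\left(s \right)}^{4} \, ds = \frac{120}{\left(a + 1\right)^{5}},$$
and the integrand here is exactly the target integrand, so $I = \frac{120}{\left(a + 1\right)^{5}}$.

Setting $a = \frac{5}{4}$:
$$I = \frac{40960}{19683}.$$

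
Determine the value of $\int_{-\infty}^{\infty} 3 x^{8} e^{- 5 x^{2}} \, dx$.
$\frac{63 \sqrt{5} \sqrt{\pi}}{10000}$

Start from the elementary integral
$$J(a) = \int_{-\infty}^{\infty} 3 e^{- a x^{2}} \, dx = \frac{3 \sqrt{\pi}}{\sqrt{a}}.$$

Differentiating under the integral sign brings down a factor of $(-x^2)$:
$$\frac{dJ}{da} = \int_{-\infty}^{\infty} - 3 x^{2} e^{- a x^{2}} \, dx = - \frac{3 \sqrt{\pi}}{2 a^{\frac{3}{2}}}.$$

Repeating $4$ times in total — each differentiation brings down another $(-x^2)$ — gives
$$\frac{d^{4}J}{da^{4}} = \int_{-\infty}^{\infty} 3 x^{8} e^{- a x^{2}} \, dx = \frac{315 \sqrt{\pi}}{16 a^{\frac{9}{2}}},$$
and the integrand here is exactly the target integrand, so $I = \frac{315 \sqrt{\pi}}{16 a^{\frac{9}{2}}}$.

Setting $a = 5$:
$$I = \frac{63 \sqrt{5} \sqrt{\pi}}{10000}.$$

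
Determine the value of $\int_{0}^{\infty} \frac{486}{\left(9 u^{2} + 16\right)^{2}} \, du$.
$\frac{81 \pi}{128}$

Begin with the known result
$$J(a) = \int_{0}^{\infty} \frac{6}{a^{2} + u^{2}} \, du = \frac{3 \pi}{a}.$$

Differentiating under the integral sign with respect to $a$,
$$\frac{dJ}{da} = \int_{0}^{\infty} - \frac{12 a}{\left(a^{2} + u^{2}\right)^{2}} \, du = - \frac{3 \pi}{a^{2}},$$
so $\int_{0}^{\infty} \frac{6}{\left(a^{2} + u^{2}\right)^{2}} \, du = \frac{3 \pi}{2 a^{3}}$.

Setting $a = \frac{4}{3}$:
$$I = \frac{81 \pi}{128}.$$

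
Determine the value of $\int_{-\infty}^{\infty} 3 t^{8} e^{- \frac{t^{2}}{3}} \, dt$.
$\frac{25515 \sqrt{3} \sqrt{\pi}}{16}$

Start from the elementary integral
$$J(a) = \int_{-\infty}^{\infty} 3 e^{- a t^{2}} \, dt = \frac{3 \sqrt{\pi}}{\sqrt{a}}.$$

Differentiating under the integral sign brings down a factor of $(-t^2)$:
$$\frac{dJ}{da} = \int_{-\infty}^{\infty} - 3 t^{2} e^{- a t^{2}} \, dt = - \frac{3 \sqrt{\pi}}{2 a^{\frac{3}{2}}}.$$

Repeating $4$ times in total — each differentiation brings down another $(-t^2)$ — gives
$$\frac{d^{4}J}{da^{4}} = \int_{-\infty}^{\infty} 3 t^{8} e^{- a t^{2}} \, dt = \frac{315 \sqrt{\pi}}{16 a^{\frac{9}{2}}},$$
and the integrand here is exactly the target integrand, so $I = \frac{315 \sqrt{\pi}}{16 a^{\frac{9}{2}}}$.

Setting $a = \frac{1}{3}$:
$$I = \frac{25515 \sqrt{3} \sqrt{\pi}}{16}.$$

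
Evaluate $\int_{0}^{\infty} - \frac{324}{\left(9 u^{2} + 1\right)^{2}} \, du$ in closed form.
$- 27 \pi$

Recall the elementary integral
$$J(a) = \int_{0}^{\infty} - \frac{4}{a^{2} + u^{2}} \, du = - \frac{2 \pi}{a}.$$

Differentiating under the integral sign with respect to $a$,
$$\frac{dJ}{da} = \int_{0}^{\infty} \frac{8 a}{\left(a^{2} + u^{2}\right)^{2}} \, du = \frac{2 \pi}{a^{2}},$$
so $\int_{0}^{\infty} - \frac{4}{\left(a^{2} + u^{2}\right)^{2}} \, du = - \frac{\pi}{a^{3}}$.

Setting $a = \frac{1}{3}$:
$$I = - 27 \pi.$$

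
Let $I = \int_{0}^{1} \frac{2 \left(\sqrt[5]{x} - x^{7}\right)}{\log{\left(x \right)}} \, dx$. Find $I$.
$\log{\left(\frac{9}{400} \right)}$

Introduce a parameter $a$ in the exponent: let $I(a) = \int_{0}^{1} \frac{2 \left(- x^{7} + x^{a}\right)}{\log{\left(x \right)}} \, dx$.

Since $\dfrac{\partial}{\partial a}\,x^{a} = x^{a} \ln x$, the $\ln x$ in the denominator cancels and
$$\frac{dI}{da} = \int_{0}^{1} 2 x^{a} \, dx = 2 \left[\frac{x^{a+1}}{a+1}\right]_0^1 = \frac{2}{a + 1}.$$

Integrating with respect to $a$ gives $I(a) = \log{\left(\frac{\left(a + 1\right)^{2}}{64} \right)} + C$.

At $a = 7$ the integrand is identically $0$, so $I(7) = 0$. The closed form gives $0$, hence $C = 0$.

Setting $a = \frac{1}{5}$:
$$I = \log{\left(\frac{9}{400} \right)}.$$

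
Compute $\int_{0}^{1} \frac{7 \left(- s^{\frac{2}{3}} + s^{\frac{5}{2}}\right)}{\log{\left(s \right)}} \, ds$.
$\log{\left(\frac{1801088541}{10000000} \right)}$

Consider the one-parameter family: let $I(a) = \int_{0}^{1} \frac{7 \left(- s^{\frac{2}{3}} + s^{a}\right)}{\log{\left(s \right)}} \, ds$.

Since $\dfrac{\partial}{\partial a}\,s^{a} = s^{a} \ln s$, the $\ln s$ in the denominator cancels and
$$\frac{dI}{da} = \int_{0}^{1} 7 s^{a} \, ds = 7 \left[\frac{s^{a+1}}{a+1}\right]_0^1 = \frac{7}{a + 1}.$$

Integrating with respect to $a$ gives $I(a) = \log{\left(\frac{2187 \left(a + 1\right)^{7}}{78125} \right)} + C$.

At $a = \frac{2}{3}$ the integrand is identically $0$, so $I(\frac{2}{3}) = 0$. The closed form gives $0$, hence $C = 0$.

Setting $a = \frac{5}{2}$:
$$I = \log{\left(\frac{1801088541}{10000000} \right)}.$$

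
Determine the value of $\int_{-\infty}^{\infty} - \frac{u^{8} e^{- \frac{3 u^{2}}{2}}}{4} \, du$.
$- \frac{35 \sqrt{6} \sqrt{\pi}}{324}$

Start from the elementary integral
$$J(a) = \int_{-\infty}^{\infty} - \frac{e^{- a u^{2}}}{4} \, du = - \frac{\sqrt{\pi}}{4 \sqrt{a}}.$$

Differentiating under the integral sign brings down a factor of $(-u^2)$:
$$\frac{dJ}{da} = \int_{-\infty}^{\infty} \frac{u^{2} e^{- a u^{2}}}{4} \, du = \frac{\sqrt{\pi}}{8 a^{\frac{3}{2}}}.$$

Repeating $4$ times in total — each differentiation brings down another $(-u^2)$ — gives
$$\frac{d^{4}J}{da^{4}} = \int_{-\infty}^{\infty} - \frac{u^{8} e^{- a u^{2}}}{4} \, du = - \frac{105 \sqrt{\pi}}{64 a^{\frac{9}{2}}},$$
and the integrand here is exactly the target integrand, so $I = - \frac{105 \sqrt{\pi}}{64 a^{\frac{9}{2}}}$.

Setting $a = \frac{3}{2}$:
$$I = - \frac{35 \sqrt{6} \sqrt{\pi}}{324}.$$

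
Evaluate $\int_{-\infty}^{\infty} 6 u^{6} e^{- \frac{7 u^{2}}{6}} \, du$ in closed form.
$\frac{2430 \sqrt{42} \sqrt{\pi}}{2401}$

Begin with the known integral
$$J(a) = \int_{-\infty}^{\infty} 6 e^{- a u^{2}} \, du = \frac{6 \sqrt{\pi}}{\sqrt{a}}.$$

Differentiating under the integral sign brings down a factor of $(-u^2)$:
$$\frac{dJ}{da} = \int_{-\infty}^{\infty} - 6 u^{2} e^{- a u^{2}} \, du = - \frac{3 \sqrt{\pi}}{a^{\frac{3}{2}}}.$$

Repeating $3$ times in total — each differentiation brings down another $(-u^2)$ — gives
$$\frac{d^{3}J}{da^{3}} = \int_{-\infty}^{\infty} - 6 u^{6} e^{- a u^{2}} \, du = - \frac{45 \sqrt{\pi}}{4 a^{\frac{7}{2}}},$$
and the integrand here is $(-1)^{3}$ times the target integrand, so $I = (-1)^{3}\,\frac{d^{3}J}{da^{3}} = \frac{45 \sqrt{\pi}}{4 a^{\frac{7}{2}}}$.

Setting $a = \frac{7}{6}$:
$$I = \frac{2430 \sqrt{42} \sqrt{\pi}}{2401}.$$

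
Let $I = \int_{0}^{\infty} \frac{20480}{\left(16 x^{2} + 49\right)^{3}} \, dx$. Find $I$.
$\frac{960 \pi}{16807}$

Start from the standard arctangent integral
$$J(a) = \int_{0}^{\infty} \frac{5}{a^{2} + x^{2}} \, dx = \frac{5 \pi}{2 a}.$$

Differentiating under the integral sign with respect to $a$,
$$\frac{dJ}{da} = \int_{0}^{\infty} - \frac{10 a}{\left(a^{2} + x^{2}\right)^{2}} \, dx = - \frac{5 \pi}{2 a^{2}},$$
so $\int_{0}^{\infty} \frac{5}{\left(a^{2} + x^{2}\right)^{2}} \, dx = \frac{5 \pi}{4 a^{3}}$.

Repeating — each differentiation of $1/(x^2+a^2)^j$ produces $-2ja/(x^2+a^2)^{j+1}$ — and dividing through by $-2ja$ at each step yields, after $2$ differentiations in total,
$$\int_{0}^{\infty} \frac{5}{\left(a^{2} + x^{2}\right)^{3}} \, dx = \frac{15 \pi}{16 a^{5}}.$$

Setting $a = \frac{7}{4}$:
$$I = \frac{960 \pi}{16807}.$$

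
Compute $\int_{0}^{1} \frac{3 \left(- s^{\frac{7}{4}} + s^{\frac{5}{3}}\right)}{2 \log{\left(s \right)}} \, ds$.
$- \log{\left(\frac{33 \sqrt{66}}{256} \right)}$

Replace the exponent $\frac{7}{4}$ by a parameter $a$: let $I(a) = \int_{0}^{1} \frac{3 \left(s^{\frac{5}{3}} - s^{a}\right)}{2 \log{\left(s \right)}} \, ds$.

Since $\dfrac{\partial}{\partial a}\,s^{a} = s^{a} \ln s$, the $\ln s$ in the denominator cancels and
$$\frac{dI}{da} = \int_{0}^{1} - \frac{3}{2} s^{a} \, ds = - \frac{3}{2} \left[\frac{s^{a+1}}{a+1}\right]_0^1 = - \frac{3}{2 a + 2}.$$

Integrating with respect to $a$ gives $I(a) = - \log{\left(\frac{3 \sqrt{6} \left(a + 1\right)^{\frac{3}{2}}}{32} \right)} + C$.

At $a = \frac{5}{3}$ the integrand is identically $0$, so $I(\frac{5}{3}) = 0$. The closed form gives $0$, hence $C = 0$.

Setting $a = \frac{7}{4}$:
$$I = - \log{\left(\frac{33 \sqrt{66}}{256} \right)}.$$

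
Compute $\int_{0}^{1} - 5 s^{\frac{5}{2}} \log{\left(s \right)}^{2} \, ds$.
$- \frac{80}{343}$

Start from the elementary integral
$$J(a) = \int_{0}^{1} - 5 s^{a} \, ds = - \frac{5}{a + 1}.$$

Differentiating under the integral sign brings down a factor of $\ln s$:
$$\frac{dJ}{da} = \int_{0}^{1} - 5 s^{a} \log{\left(s \right)} \, ds = \frac{5}{\left(a + 1\right)^{2}}.$$

Repeating twice in total — each differentiation brings down another $\ln s$ — gives
$$\frac{d^{2}J}{da^{2}} = \int_{0}^{1} - 5 s^{a} \log{\left(s \right)}^{2} \, ds = - \frac{10}{\left(a + 1\right)^{3}},$$
and the integrand here is exactly the target integrand, so $I = - \frac{10}{\left(a + 1\right)^{3}}$.

Setting $a = \frac{5}{2}$:
$$I = - \frac{80}{343}.$$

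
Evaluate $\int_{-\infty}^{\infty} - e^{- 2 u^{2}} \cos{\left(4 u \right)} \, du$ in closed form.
$- \frac{\sqrt{2} \sqrt{\pi}}{2 e^{2}}$

Let $b$ denote the cosine frequency and define $I(b) = \int_{-\infty}^{\infty} - e^{- 2 u^{2}} \cos{\left(b u \right)} \, du$.

Differentiating under the integral sign,
$$I'(b) = \int_{-\infty}^{\infty} u e^{- 2 u^{2}} \sin{\left(b u \right)} \, du.$$

Integrate $\int_{-\infty}^{\infty} u \sin(b u)\, e^{- 2 u^{2}}\, du$ by parts with $w = \sin(b u)$ and $dv = u\, e^{- 2 u^{2}}\, du$, giving $v = - \frac{e^{- 2 u^{2}}}{4}$. The boundary term vanishes and
$$\int_{-\infty}^{\infty} u \sin(b u)\, e^{- 2 u^{2}}\, du = \frac{b}{4} \int_{-\infty}^{\infty} \cos(b u)\, e^{- 2 u^{2}}\, du,$$
so $I'(b) = - \frac{b}{4}\, I(b)$.

This is a separable first-order ODE; solving with the initial condition $I(0) = \int_{-\infty}^{\infty} - e^{- 2 u^{2}}\,du = - \frac{\sqrt{2} \sqrt{\pi}}{2}$ gives
$$I(b) = - \frac{\sqrt{2} \sqrt{\pi} e^{- \frac{b^{2}}{8}}}{2}.$$

Setting $b = 4$:
$$I = - \frac{\sqrt{2} \sqrt{\pi}}{2 e^{2}}.$$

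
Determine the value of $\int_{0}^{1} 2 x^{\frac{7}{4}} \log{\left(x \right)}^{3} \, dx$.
$- \frac{3072}{14641}$

Start from the elementary integral
$$J(a) = \int_{0}^{1} 2 x^{a} \, dx = \frac{2}{a + 1}.$$

Differentiating under the integral sign brings down a factor of $\ln x$:
$$\frac{dJ}{da} = \int_{0}^{1} 2 x^{a} \log{\left(x \right)} \, dx = - \frac{2}{\left(a + 1\right)^{2}}.$$

Repeating $3$ times in total — each differentiation brings down another $\ln x$ — gives
$$\frac{d^{3}J}{da^{3}} = \int_{0}^{1} 2 x^{a} \log{\left(x \right)}^{3} \, dx = - \frac{12}{\left(a + 1\right)^{4}},$$
and the integrand here is exactly the target integrand, so $I = - \frac{12}{\left(a + 1\right)^{4}}$.

Setting $a = \frac{7}{4}$:
$$I = - \frac{3072}{14641}.$$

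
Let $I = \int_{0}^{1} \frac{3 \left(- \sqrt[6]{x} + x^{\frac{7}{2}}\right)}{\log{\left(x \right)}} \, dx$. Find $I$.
$\log{\left(\frac{19683}{343} \right)}$

Introduce a parameter $a$ in the exponent: let $I(a) = \int_{0}^{1} \frac{3 \left(- \sqrt[6]{x} + x^{a}\right)}{\log{\left(x \right)}} \, dx$.

Since $\dfrac{\partial}{\partial a}\,x^{a} = x^{a} \ln x$, the $\ln x$ in the denominator cancels and
$$\frac{dI}{da} = \int_{0}^{1} 3 x^{a} \, dx = 3 \left[\frac{x^{a+1}}{a+1}\right]_0^1 = \frac{3}{a + 1}.$$

Integrating with respect to $a$ gives $I(a) = \log{\left(\frac{216 \left(a + 1\right)^{3}}{343} \right)} + C$.

At $a = \frac{1}{6}$ the integrand is identically $0$, so $I(\frac{1}{6}) = 0$. The closed form gives $0$, hence $C = 0$.

Setting $a = \frac{7}{2}$:
$$I = \log{\left(\frac{19683}{343} \right)}.$$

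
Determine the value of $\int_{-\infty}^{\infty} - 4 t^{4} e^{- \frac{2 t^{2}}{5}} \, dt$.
$- \frac{75 \sqrt{10} \sqrt{\pi}}{8}$

Consider the simpler parametrised integral
$$J(a) = \int_{-\infty}^{\infty} - 4 e^{- a t^{2}} \, dt = - \frac{4 \sqrt{\pi}}{\sqrt{a}}.$$

Differentiating under the integral sign brings down a factor of $(-t^2)$:
$$\frac{dJ}{da} = \int_{-\infty}^{\infty} 4 t^{2} e^{- a t^{2}} \, dt = \frac{2 \sqrt{\pi}}{a^{\frac{3}{2}}}.$$

Repeating twice in total — each differentiation brings down another $(-t^2)$ — gives
$$\frac{d^{2}J}{da^{2}} = \int_{-\infty}^{\infty} - 4 t^{4} e^{- a t^{2}} \, dt = - \frac{3 \sqrt{\pi}}{a^{\frac{5}{2}}},$$
and the integrand here is exactly the target integrand, so $I = - \frac{3 \sqrt{\pi}}{a^{\frac{5}{2}}}$.

Setting $a = \frac{2}{5}$:
$$I = - \frac{75 \sqrt{10} \sqrt{\pi}}{8}.$$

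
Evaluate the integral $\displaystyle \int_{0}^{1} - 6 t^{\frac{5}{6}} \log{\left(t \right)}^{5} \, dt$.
$\frac{33592320}{1771561}$

Begin with the known integral
$$J(a) = \int_{0}^{1} - 6 t^{a} \, dt = - \frac{6}{a + 1}.$$

Differentiating under the integral sign brings down a factor of $\ln t$:
$$\frac{dJ}{da} = \int_{0}^{1} - 6 t^{a} \log{\left(t \right)} \, dt = \frac{6}{\left(a + 1\right)^{2}}.$$

Repeating $5$ times in total — each differentiation brings down another $\ln t$ — gives
$$\frac{d^{5}J}{da^{5}} = \int_{0}^{1} - 6 t^{a} \log{\left(t \right)}^{5} \, dt = \frac{720}{\left(a + 1\right)^{6}},$$
and the integrand here is exactly the target integrand, so $I = \frac{720}{\left(a + 1\right)^{6}}$.

Setting $a = \frac{5}{6}$:
$$I = \frac{33592320}{1771561}.$$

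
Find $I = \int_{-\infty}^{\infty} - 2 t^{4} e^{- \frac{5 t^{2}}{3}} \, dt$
$- \frac{27 \sqrt{15} \sqrt{\pi}}{250}$

Begin with the known integral
$$J(a) = \int_{-\infty}^{\infty} - 2 e^{- a t^{2}} \, dt = - \frac{2 \sqrt{\pi}}{\sqrt{a}}.$$

Differentiating under the integral sign brings down a factor of $(-t^2)$:
$$\frac{dJ}{da} = \int_{-\infty}^{\infty} 2 t^{2} e^{- a t^{2}} \, dt = \frac{\sqrt{\pi}}{a^{\frac{3}{2}}}.$$

Repeating twice in total — each differentiation brings down another $(-t^2)$ — gives
$$\frac{d^{2}J}{da^{2}} = \int_{-\infty}^{\infty} - 2 t^{4} e^{- a t^{2}} \, dt = - \frac{3 \sqrt{\pi}}{2 a^{\frac{5}{2}}},$$
and the integrand here is exactly the target integrand, so $I = - \frac{3 \sqrt{\pi}}{2 a^{\frac{5}{2}}}$.

Setting $a = \frac{5}{3}$:
$$I = - \frac{27 \sqrt{15} \sqrt{\pi}}{250}.$$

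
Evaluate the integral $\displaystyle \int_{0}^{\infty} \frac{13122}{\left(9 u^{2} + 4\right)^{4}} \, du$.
$\frac{10935 \pi}{2048}$

Begin with the known result
$$J(a) = \int_{0}^{\infty} \frac{2}{a^{2} + u^{2}} \, du = \frac{\pi}{a}.$$

Differentiating under the integral sign with respect to $a$,
$$\frac{dJ}{da} = \int_{0}^{\infty} - \frac{4 a}{\left(a^{2} + u^{2}\right)^{2}} \, du = - \frac{\pi}{a^{2}},$$
so $\int_{0}^{\infty} \frac{2}{\left(a^{2} + u^{2}\right)^{2}} \, du = \frac{\pi}{2 a^{3}}$.

Repeating — each differentiation of $1/(u^2+a^2)^j$ produces $-2ja/(u^2+a^2)^{j+1}$ — and dividing through by $-2ja$ at each step yields, after $3$ differentiations in total,
$$\int_{0}^{\infty} \frac{2}{\left(a^{2} + u^{2}\right)^{4}} \, du = \frac{5 \pi}{16 a^{7}}.$$

Setting $a = \frac{2}{3}$:
$$I = \frac{10935 \pi}{2048}.$$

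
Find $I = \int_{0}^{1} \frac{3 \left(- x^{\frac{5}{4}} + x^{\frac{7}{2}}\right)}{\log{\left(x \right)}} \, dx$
$\log{\left(8 \right)}$

Replace the exponent $\frac{7}{2}$ by a parameter $a$: let $I(a) = \int_{0}^{1} \frac{3 \left(- x^{\frac{5}{4}} + x^{a}\right)}{\log{\left(x \right)}} \, dx$.

Since $\dfrac{\partial}{\partial a}\,x^{a} = x^{a} \ln x$, the $\ln x$ in the denominator cancels and
$$\frac{dI}{da} = \int_{0}^{1} 3 x^{a} \, dx = 3 \left[\frac{x^{a+1}}{a+1}\right]_0^1 = \frac{3}{a + 1}.$$

Integrating with respect to $a$ gives $I(a) = \log{\left(\frac{64 \left(a + 1\right)^{3}}{729} \right)} + C$.

At $a = \frac{5}{4}$ the integrand is identically $0$, so $I(\frac{5}{4}) = 0$. The closed form gives $0$, hence $C = 0$.

Setting $a = \frac{7}{2}$:
$$I = \log{\left(8 \right)}.$$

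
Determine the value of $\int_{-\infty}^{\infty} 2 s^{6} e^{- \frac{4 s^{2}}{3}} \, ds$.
$\frac{405 \sqrt{3} \sqrt{\pi}}{512}$

Begin with the known integral
$$J(a) = \int_{-\infty}^{\infty} 2 e^{- a s^{2}} \, ds = \frac{2 \sqrt{\pi}}{\sqrt{a}}.$$

Differentiating under the integral sign brings down a factor of $(-s^2)$:
$$\frac{dJ}{da} = \int_{-\infty}^{\infty} - 2 s^{2} e^{- a s^{2}} \, ds = - \frac{\sqrt{\pi}}{a^{\frac{3}{2}}}.$$

Repeating $3$ times in total — each differentiation brings down another $(-s^2)$ — gives
$$\frac{d^{3}J}{da^{3}} = \int_{-\infty}^{\infty} - 2 s^{6} e^{- a s^{2}} \, ds = - \frac{15 \sqrt{\pi}}{4 a^{\frac{7}{2}}},$$
and the integrand here is $(-1)^{3}$ times the target integrand, so $I = (-1)^{3}\,\frac{d^{3}J}{da^{3}} = \frac{15 \sqrt{\pi}}{4 a^{\frac{7}{2}}}$.

Setting $a = \frac{4}{3}$:
$$I = \frac{405 \sqrt{3} \sqrt{\pi}}{512}.$$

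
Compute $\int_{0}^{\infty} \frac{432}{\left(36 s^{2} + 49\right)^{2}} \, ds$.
$\frac{18 \pi}{343}$

Start from the standard arctangent integral
$$J(a) = \int_{0}^{\infty} \frac{1}{3 \left(a^{2} + s^{2}\right)} \, ds = \frac{\pi}{6 a}.$$

Differentiating under the integral sign with respect to $a$,
$$\frac{dJ}{da} = \int_{0}^{\infty} - \frac{2 a}{3 \left(a^{2} + s^{2}\right)^{2}} \, ds = - \frac{\pi}{6 a^{2}},$$
so $\int_{0}^{\infty} \frac{1}{3 \left(a^{2} + s^{2}\right)^{2}} \, ds = \frac{\pi}{12 a^{3}}$.

Setting $a = \frac{7}{6}$:
$$I = \frac{18 \pi}{343}.$$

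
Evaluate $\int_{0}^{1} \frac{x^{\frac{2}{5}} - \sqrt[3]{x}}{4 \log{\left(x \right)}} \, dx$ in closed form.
$\log{\left(\frac{\sqrt{2} \sqrt[4]{21} \cdot 5^{\frac{3}{4}}}{10} \right)}$

Introduce a parameter $a$ in the exponent: let $I(a) = \int_{0}^{1} \frac{- \sqrt[3]{x} + x^{a}}{4 \log{\left(x \right)}} \, dx$.

Since $\dfrac{\partial}{\partial a}\,x^{a} = x^{a} \ln x$, the $\ln x$ in the denominator cancels and
$$\frac{dI}{da} = \int_{0}^{1} \frac{1}{4} x^{a} \, dx = \frac{1}{4} \left[\frac{x^{a+1}}{a+1}\right]_0^1 = \frac{1}{4 \left(a + 1\right)}.$$

Integrating with respect to $a$ gives $I(a) = \frac{\log{\left(a + 1 \right)}}{4} - \frac{\log{\left(2 \right)}}{2} + \frac{\log{\left(3 \right)}}{4} + C$.

At $a = \frac{1}{3}$ the integrand is identically $0$, so $I(\frac{1}{3}) = 0$. The closed form gives $0$, hence $C = 0$.

Setting $a = \frac{2}{5}$:
$$I = \log{\left(\frac{\sqrt{2} \sqrt[4]{21} \cdot 5^{\frac{3}{4}}}{10} \right)}.$$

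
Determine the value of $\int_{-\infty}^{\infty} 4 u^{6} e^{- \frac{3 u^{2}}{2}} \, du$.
$\frac{20 \sqrt{6} \sqrt{\pi}}{27}$

Consider the simpler parametrised integral
$$J(a) = \int_{-\infty}^{\infty} 4 e^{- a u^{2}} \, du = \frac{4 \sqrt{\pi}}{\sqrt{a}}.$$

Differentiating under the integral sign brings down a factor of $(-u^2)$:
$$\frac{dJ}{da} = \int_{-\infty}^{\infty} - 4 u^{2} e^{- a u^{2}} \, du = - \frac{2 \sqrt{\pi}}{a^{\frac{3}{2}}}.$$

Repeating $3$ times in total — each differentiation brings down another $(-u^2)$ — gives
$$\frac{d^{3}J}{da^{3}} = \int_{-\infty}^{\infty} - 4 u^{6} e^{- a u^{2}} \, du = - \frac{15 \sqrt{\pi}}{2 a^{\frac{7}{2}}},$$
and the integrand here is $(-1)^{3}$ times the target integrand, so $I = (-1)^{3}\,\frac{d^{3}J}{da^{3}} = \frac{15 \sqrt{\pi}}{2 a^{\frac{7}{2}}}$.

Setting $a = \frac{3}{2}$:
$$I = \frac{20 \sqrt{6} \sqrt{\pi}}{27}.$$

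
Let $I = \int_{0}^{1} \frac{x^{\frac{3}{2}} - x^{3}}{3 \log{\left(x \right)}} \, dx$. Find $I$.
$- \log{\left(2 \right)} + \frac{\log{\left(5 \right)}}{3}$

Consider the one-parameter family: let $I(a) = \int_{0}^{1} \frac{x^{\frac{3}{2}} - x^{a}}{3 \log{\left(x \right)}} \, dx$.

Since $\dfrac{\partial}{\partial a}\,x^{a} = x^{a} \ln x$, the $\ln x$ in the denominator cancels and
$$\frac{dI}{da} = \int_{0}^{1} - \frac{1}{3} x^{a} \, dx = - \frac{1}{3} \left[\frac{x^{a+1}}{a+1}\right]_0^1 = - \frac{1}{3 a + 3}.$$

Integrating with respect to $a$ gives $I(a) = - \frac{\log{\left(a + 1 \right)}}{3} - \frac{\log{\left(2 \right)}}{3} + \frac{\log{\left(5 \right)}}{3} + C$.

At $a = \frac{3}{2}$ the integrand is identically $0$, so $I(\frac{3}{2}) = 0$. The closed form gives $0$, hence $C = 0$.

Setting $a = 3$:
$$I = - \log{\left(2 \right)} + \frac{\log{\left(5 \right)}}{3}.$$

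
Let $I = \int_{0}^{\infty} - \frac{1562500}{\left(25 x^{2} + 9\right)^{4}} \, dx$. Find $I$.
$- \frac{390625 \pi}{17496}$

Begin with the known result
$$J(a) = \int_{0}^{\infty} - \frac{4}{a^{2} + x^{2}} \, dx = - \frac{2 \pi}{a}.$$

Differentiating under the integral sign with respect to $a$,
$$\frac{dJ}{da} = \int_{0}^{\infty} \frac{8 a}{\left(a^{2} + x^{2}\right)^{2}} \, dx = \frac{2 \pi}{a^{2}},$$
so $\int_{0}^{\infty} - \frac{4}{\left(a^{2} + x^{2}\right)^{2}} \, dx = - \frac{\pi}{a^{3}}$.

Repeating — each differentiation of $1/(x^2+a^2)^j$ produces $-2ja/(x^2+a^2)^{j+1}$ — and dividing through by $-2ja$ at each step yields, after $3$ differentiations in total,
$$\int_{0}^{\infty} - \frac{4}{\left(a^{2} + x^{2}\right)^{4}} \, dx = - \frac{5 \pi}{8 a^{7}}.$$

Setting $a = \frac{3}{5}$:
$$I = - \frac{390625 \pi}{17496}.$$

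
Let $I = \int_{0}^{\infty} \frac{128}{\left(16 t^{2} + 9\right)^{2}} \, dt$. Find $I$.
$\frac{8 \pi}{27}$

Start from the standard arctangent integral
$$J(a) = \int_{0}^{\infty} \frac{1}{2 \left(a^{2} + t^{2}\right)} \, dt = \frac{\pi}{4 a}.$$

Differentiating under the integral sign with respect to $a$,
$$\frac{dJ}{da} = \int_{0}^{\infty} - \frac{a}{\left(a^{2} + t^{2}\right)^{2}} \, dt = - \frac{\pi}{4 a^{2}},$$
so $\int_{0}^{\infty} \frac{1}{2 \left(a^{2} + t^{2}\right)^{2}} \, dt = \frac{\pi}{8 a^{3}}$.

Setting $a = \frac{3}{4}$:
$$I = \frac{8 \pi}{27}.$$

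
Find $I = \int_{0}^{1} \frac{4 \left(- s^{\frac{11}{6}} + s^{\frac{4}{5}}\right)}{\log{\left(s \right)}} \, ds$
$\log{\left(\frac{8503056}{52200625} \right)}$

Replace the exponent $\frac{4}{5}$ by a parameter $a$: let $I(a) = \int_{0}^{1} \frac{4 \left(- s^{\frac{11}{6}} + s^{a}\right)}{\log{\left(s \right)}} \, ds$.

Since $\dfrac{\partial}{\partial a}\,s^{a} = s^{a} \ln s$, the $\ln s$ in the denominator cancels and
$$\frac{dI}{da} = \int_{0}^{1} 4 s^{a} \, ds = 4 \left[\frac{s^{a+1}}{a+1}\right]_0^1 = \frac{4}{a + 1}.$$

Integrating with respect to $a$ gives $I(a) = \log{\left(\frac{1296 \left(a + 1\right)^{4}}{83521} \right)} + C$.

At $a = \frac{11}{6}$ the integrand is identically $0$, so $I(\frac{11}{6}) = 0$. The closed form gives $0$, hence $C = 0$.

Setting $a = \frac{4}{5}$:
$$I = \log{\left(\frac{8503056}{52200625} \right)}.$$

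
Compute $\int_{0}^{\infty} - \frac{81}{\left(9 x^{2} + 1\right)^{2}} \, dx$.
$- \frac{27 \pi}{4}$

Begin with the known result
$$J(a) = \int_{0}^{\infty} - \frac{1}{a^{2} + x^{2}} \, dx = - \frac{\pi}{2 a}.$$

Differentiating under the integral sign with respect to $a$,
$$\frac{dJ}{da} = \int_{0}^{\infty} \frac{2 a}{\left(a^{2} + x^{2}\right)^{2}} \, dx = \frac{\pi}{2 a^{2}},$$
so $\int_{0}^{\infty} - \frac{1}{\left(a^{2} + x^{2}\right)^{2}} \, dx = - \frac{\pi}{4 a^{3}}$.

Setting $a = \frac{1}{3}$:
$$I = - \frac{27 \pi}{4}.$$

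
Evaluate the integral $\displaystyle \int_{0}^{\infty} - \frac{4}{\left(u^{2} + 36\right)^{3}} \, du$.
$- \frac{\pi}{10368}$

Begin with the known result
$$J(a) = \int_{0}^{\infty} - \frac{4}{a^{2} + u^{2}} \, du = - \frac{2 \pi}{a}.$$

Differentiating under the integral sign with respect to $a$,
$$\frac{dJ}{da} = \int_{0}^{\infty} \frac{8 a}{\left(a^{2} + u^{2}\right)^{2}} \, du = \frac{2 \pi}{a^{2}},$$
so $\int_{0}^{\infty} - \frac{4}{\left(a^{2} + u^{2}\right)^{2}} \, du = - \frac{\pi}{a^{3}}$.

Repeating — each differentiation of $1/(u^2+a^2)^j$ produces $-2ja/(u^2+a^2)^{j+1}$ — and dividing through by $-2ja$ at each step yields, after $2$ differentiations in total,
$$\int_{0}^{\infty} - \frac{4}{\left(a^{2} + u^{2}\right)^{3}} \, du = - \frac{3 \pi}{4 a^{5}}.$$

Setting $a = 6$:
$$I = - \frac{\pi}{10368}.$$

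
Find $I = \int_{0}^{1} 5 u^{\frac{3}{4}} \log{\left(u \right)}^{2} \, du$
$\frac{640}{343}$

Begin with the known integral
$$J(a) = \int_{0}^{1} 5 u^{a} \, du = \frac{5}{a + 1}.$$

Differentiating under the integral sign brings down a factor of $\ln u$:
$$\frac{dJ}{da} = \int_{0}^{1} 5 u^{a} \log{\left(u \right)} \, du = - \frac{5}{\left(a + 1\right)^{2}}.$$

Repeating twice in total — each differentiation brings down another $\ln u$ — gives
$$\frac{d^{2}J}{da^{2}} = \int_{0}^{1} 5 u^{a} \log{\left(u \right)}^{2} \, du = \frac{10}{\left(a + 1\right)^{3}},$$
and the integrand here is exactly the target integrand, so $I = \frac{10}{\left(a + 1\right)^{3}}$.

Setting $a = \frac{3}{4}$:
$$I = \frac{640}{343}.$$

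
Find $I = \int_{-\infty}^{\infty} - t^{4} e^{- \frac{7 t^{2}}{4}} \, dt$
$- \frac{24 \sqrt{7} \sqrt{\pi}}{343}$

Consider the simpler parametrised integral
$$J(a) = \int_{-\infty}^{\infty} - e^{- a t^{2}} \, dt = - \frac{\sqrt{\pi}}{\sqrt{a}}.$$

Differentiating under the integral sign brings down a factor of $(-t^2)$:
$$\frac{dJ}{da} = \int_{-\infty}^{\infty} t^{2} e^{- a t^{2}} \, dt = \frac{\sqrt{\pi}}{2 a^{\frac{3}{2}}}.$$

Repeating twice in total — each differentiation brings down another $(-t^2)$ — gives
$$\frac{d^{2}J}{da^{2}} = \int_{-\infty}^{\infty} - t^{4} e^{- a t^{2}} \, dt = - \frac{3 \sqrt{\pi}}{4 a^{\frac{5}{2}}},$$
and the integrand here is exactly the target integrand, so $I = - \frac{3 \sqrt{\pi}}{4 a^{\frac{5}{2}}}$.

Setting $a = \frac{7}{4}$:
$$I = - \frac{24 \sqrt{7} \sqrt{\pi}}{343}.$$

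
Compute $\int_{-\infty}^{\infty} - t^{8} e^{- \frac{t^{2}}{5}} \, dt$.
$- \frac{65625 \sqrt{5} \sqrt{\pi}}{16}$

Start from the elementary integral
$$J(a) = \int_{-\infty}^{\infty} - e^{- a t^{2}} \, dt = - \frac{\sqrt{\pi}}{\sqrt{a}}.$$

Differentiating under the integral sign brings down a factor of $(-t^2)$:
$$\frac{dJ}{da} = \int_{-\infty}^{\infty} t^{2} e^{- a t^{2}} \, dt = \frac{\sqrt{\pi}}{2 a^{\frac{3}{2}}}.$$

Repeating $4$ times in total — each differentiation brings down another $(-t^2)$ — gives
$$\frac{d^{4}J}{da^{4}} = \int_{-\infty}^{\infty} - t^{8} e^{- a t^{2}} \, dt = - \frac{105 \sqrt{\pi}}{16 a^{\frac{9}{2}}},$$
and the integrand here is exactly the target integrand, so $I = - \frac{105 \sqrt{\pi}}{16 a^{\frac{9}{2}}}$.

Setting $a = \frac{1}{5}$:
$$I = - \frac{65625 \sqrt{5} \sqrt{\pi}}{16}.$$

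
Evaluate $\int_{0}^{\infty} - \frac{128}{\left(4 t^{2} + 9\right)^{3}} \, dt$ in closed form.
$- \frac{4 \pi}{81}$

Begin with the known result
$$J(a) = \int_{0}^{\infty} - \frac{2}{a^{2} + t^{2}} \, dt = - \frac{\pi}{a}.$$

Differentiating under the integral sign with respect to $a$,
$$\frac{dJ}{da} = \int_{0}^{\infty} \frac{4 a}{\left(a^{2} + t^{2}\right)^{2}} \, dt = \frac{\pi}{a^{2}},$$
so $\int_{0}^{\infty} - \frac{2}{\left(a^{2} + t^{2}\right)^{2}} \, dt = - \frac{\pi}{2 a^{3}}$.

Repeating — each differentiation of $1/(t^2+a^2)^j$ produces $-2ja/(t^2+a^2)^{j+1}$ — and dividing through by $-2ja$ at each step yields, after $2$ differentiations in total,
$$\int_{0}^{\infty} - \frac{2}{\left(a^{2} + t^{2}\right)^{3}} \, dt = - \frac{3 \pi}{8 a^{5}}.$$

Setting $a = \frac{3}{2}$:
$$I = - \frac{4 \pi}{81}.$$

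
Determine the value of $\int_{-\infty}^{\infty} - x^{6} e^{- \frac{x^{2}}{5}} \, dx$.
$- \frac{1875 \sqrt{5} \sqrt{\pi}}{8}$

Consider the simpler parametrised integral
$$J(a) = \int_{-\infty}^{\infty} - e^{- a x^{2}} \, dx = - \frac{\sqrt{\pi}}{\sqrt{a}}.$$

Differentiating under the integral sign brings down a factor of $(-x^2)$:
$$\frac{dJ}{da} = \int_{-\infty}^{\infty} x^{2} e^{- a x^{2}} \, dx = \frac{\sqrt{\pi}}{2 a^{\frac{3}{2}}}.$$

Repeating $3$ times in total — each differentiation brings down another $(-x^2)$ — gives
$$\frac{d^{3}J}{da^{3}} = \int_{-\infty}^{\infty} x^{6} e^{- a x^{2}} \, dx = \frac{15 \sqrt{\pi}}{8 a^{\frac{7}{2}}},$$
and the integrand here is $(-1)^{3}$ times the target integrand, so $I = (-1)^{3}\,\frac{d^{3}J}{da^{3}} = - \frac{15 \sqrt{\pi}}{8 a^{\frac{7}{2}}}$.

Setting $a = \frac{1}{5}$:
$$I = - \frac{1875 \sqrt{5} \sqrt{\pi}}{8}.$$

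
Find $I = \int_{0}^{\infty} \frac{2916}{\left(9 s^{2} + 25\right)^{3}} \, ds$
$\frac{729 \pi}{12500}$

Start from the standard arctangent integral
$$J(a) = \int_{0}^{\infty} \frac{4}{a^{2} + s^{2}} \, ds = \frac{2 \pi}{a}.$$

Differentiating under the integral sign with respect to $a$,
$$\frac{dJ}{da} = \int_{0}^{\infty} - \frac{8 a}{\left(a^{2} + s^{2}\right)^{2}} \, ds = - \frac{2 \pi}{a^{2}},$$
so $\int_{0}^{\infty} \frac{4}{\left(a^{2} + s^{2}\right)^{2}} \, ds = \frac{\pi}{a^{3}}$.

Repeating — each differentiation of $1/(s^2+a^2)^j$ produces $-2ja/(s^2+a^2)^{j+1}$ — and dividing through by $-2ja$ at each step yields, after $2$ differentiations in total,
$$\int_{0}^{\infty} \frac{4}{\left(a^{2} + s^{2}\right)^{3}} \, ds = \frac{3 \pi}{4 a^{5}}.$$

Setting $a = \frac{5}{3}$:
$$I = \frac{729 \pi}{12500}.$$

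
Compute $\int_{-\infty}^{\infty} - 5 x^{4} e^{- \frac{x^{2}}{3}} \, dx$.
$- \frac{135 \sqrt{3} \sqrt{\pi}}{4}$

Begin with the known integral
$$J(a) = \int_{-\infty}^{\infty} - 5 e^{- a x^{2}} \, dx = - \frac{5 \sqrt{\pi}}{\sqrt{a}}.$$

Differentiating under the integral sign brings down a factor of $(-x^2)$:
$$\frac{dJ}{da} = \int_{-\infty}^{\infty} 5 x^{2} e^{- a x^{2}} \, dx = \frac{5 \sqrt{\pi}}{2 a^{\frac{3}{2}}}.$$

Repeating twice in total — each differentiation brings down another $(-x^2)$ — gives
$$\frac{d^{2}J}{da^{2}} = \int_{-\infty}^{\infty} - 5 x^{4} e^{- a x^{2}} \, dx = - \frac{15 \sqrt{\pi}}{4 a^{\frac{5}{2}}},$$
and the integrand here is exactly the target integrand, so $I = - \frac{15 \sqrt{\pi}}{4 a^{\frac{5}{2}}}$.

Setting $a = \frac{1}{3}$:
$$I = - \frac{135 \sqrt{3} \sqrt{\pi}}{4}.$$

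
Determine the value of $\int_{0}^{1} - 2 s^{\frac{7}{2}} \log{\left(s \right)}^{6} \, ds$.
$- \frac{20480}{531441}$

Consider the simpler parametrised integral
$$J(a) = \int_{0}^{1} - 2 s^{a} \, ds = - \frac{2}{a + 1}.$$

Differentiating under the integral sign brings down a factor of $\ln s$:
$$\frac{dJ}{da} = \int_{0}^{1} - 2 s^{a} \log{\left(s \right)} \, ds = \frac{2}{\left(a + 1\right)^{2}}.$$

Repeating $6$ times in total — each differentiation brings down another $\ln s$ — gives
$$\frac{d^{6}J}{da^{6}} = \int_{0}^{1} - 2 s^{a} \log{\left(s \right)}^{6} \, ds = - \frac{1440}{\left(a + 1\right)^{7}},$$
and the integrand here is exactly the target integrand, so $I = - \frac{1440}{\left(a + 1\right)^{7}}$.

Setting $a = \frac{7}{2}$:
$$I = - \frac{20480}{531441}.$$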